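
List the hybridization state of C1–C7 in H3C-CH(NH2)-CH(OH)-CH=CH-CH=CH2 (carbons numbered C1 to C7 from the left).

C1 — 4 σ bonds. Steric number 4, so sp3.
C2 — 4 σ bonds. Steric number 4, so sp3.
C3: 4 σ bonds — 4 electron domains, sp3.
C4 is sp2: 3 σ bonds, plus one π bond, 3 electron-density regions.
C5: 3 σ bonds, plus one π bond; 3 regions of electron density → sp2.
C6: 3 σ bonds, plus one π bond; 3 regions of electron density → sp2.
C7 — 3 σ bonds, plus one π bond. Steric number 3, so sp2.

C1 sp3, C2 sp3, C3 sp3, C4 sp2, C5 sp2, C6 sp2, C7 sp2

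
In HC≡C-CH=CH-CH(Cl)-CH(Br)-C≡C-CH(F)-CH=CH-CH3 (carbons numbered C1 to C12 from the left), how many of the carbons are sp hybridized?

4

C1: sp ✓
C2: sp ✓
C3: sp2
C4: sp2
C5: sp3
C6: sp3
C7: sp ✓
C8: sp ✓
C9: sp3
C10: sp2
C11: sp2
C12: sp3
C1, C2, C7, C8 → 4 sp carbons.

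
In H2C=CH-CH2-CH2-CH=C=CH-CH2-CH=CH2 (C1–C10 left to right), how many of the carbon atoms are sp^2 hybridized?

6

C1: sp2 ✓
C2: sp2 ✓
C3: sp3
C4: sp3
C5: sp2 ✓
C6: sp
C7: sp2 ✓
C8: sp3
C9: sp2 ✓
C10: sp2 ✓
C1, C2, C5, C7, C9, C10 → 6 sp2 carbons.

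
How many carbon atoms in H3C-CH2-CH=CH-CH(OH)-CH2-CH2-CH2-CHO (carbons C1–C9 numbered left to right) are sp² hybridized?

3

C1: sp3
C2: sp3
C3: sp2 ✓
C4: sp2 ✓
C5: sp3
C6: sp3
C7: sp3
C8: sp3
C9: sp2 ✓
C3, C4, C9 → 3 sp2 carbons.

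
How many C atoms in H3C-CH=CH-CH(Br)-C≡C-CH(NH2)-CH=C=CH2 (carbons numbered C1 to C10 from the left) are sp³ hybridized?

3

C1: sp3 ✓
C2: sp2
C3: sp2
C4: sp3 ✓
C5: sp
C6: sp
C7: sp3 ✓
C8: sp2
C9: sp
C10: sp2
C1, C4, C7 → 3 sp3 carbons.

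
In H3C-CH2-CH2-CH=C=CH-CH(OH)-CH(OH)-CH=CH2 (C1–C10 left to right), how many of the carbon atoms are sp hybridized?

1

C1: sp3
C2: sp3
C3: sp3
C4: sp2
C5: sp ✓
C6: sp2
C7: sp3
C8: sp3
C9: sp2
C10: sp2
C5 → 1 sp carbon.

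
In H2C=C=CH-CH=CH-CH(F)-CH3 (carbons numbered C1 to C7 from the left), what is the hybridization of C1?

sp2

C1 carries 3 σ bonds, plus one π bond, giving a steric number of 3, so it is sp2.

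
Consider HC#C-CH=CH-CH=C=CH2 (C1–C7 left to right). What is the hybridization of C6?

sp

C6 carries 2 σ bonds, plus two π bonds, giving a steric number of 2, so it is sp.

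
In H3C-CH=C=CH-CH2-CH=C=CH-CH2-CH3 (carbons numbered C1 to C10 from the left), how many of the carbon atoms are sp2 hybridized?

4

C1: sp3
C2: sp2 ✓
C3: sp
C4: sp2 ✓
C5: sp3
C6: sp2 ✓
C7: sp
C8: sp2 ✓
C9: sp3
C10: sp3
C2, C4, C6, C8 → 4 sp2 carbons.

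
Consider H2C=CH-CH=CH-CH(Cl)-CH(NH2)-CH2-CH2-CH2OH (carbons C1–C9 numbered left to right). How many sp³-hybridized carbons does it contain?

C1: sp2
C2: sp2
C3: sp2
C4: sp2
C5: sp3 ✓
C6: sp3 ✓
C7: sp3 ✓
C8: sp3 ✓
C9: sp3 ✓
C5, C6, C7, C8, C9 → 5 sp3 carbons.

5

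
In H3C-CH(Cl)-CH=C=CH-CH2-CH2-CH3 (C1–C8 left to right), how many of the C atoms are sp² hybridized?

C1: sp3
C2: sp3
C3: sp2 ✓
C4: sp
C5: sp2 ✓
C6: sp3
C7: sp3
C8: sp3
C3, C5 → 2 sp2 carbons.

2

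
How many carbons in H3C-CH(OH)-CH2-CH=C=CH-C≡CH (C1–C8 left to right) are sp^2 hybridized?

C1: sp3
C2: sp3
C3: sp3
C4: sp2 ✓
C5: sp
C6: sp2 ✓
C7: sp
C8: sp
C4, C6 → 2 sp2 carbons.

2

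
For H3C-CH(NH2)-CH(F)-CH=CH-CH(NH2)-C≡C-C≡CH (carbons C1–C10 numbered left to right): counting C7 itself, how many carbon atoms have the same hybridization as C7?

4

C7 is sp (two π bonds).
C1: sp3
C2: sp3
C3: sp3
C4: sp2
C5: sp2
C6: sp3
C7: sp ✓
C8: sp ✓
C9: sp ✓
C10: sp ✓
4 carbons are sp.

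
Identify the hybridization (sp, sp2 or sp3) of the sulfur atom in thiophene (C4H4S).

sp²

Analogous to furan: one S lone pair in the aromatic π system, S is sp2.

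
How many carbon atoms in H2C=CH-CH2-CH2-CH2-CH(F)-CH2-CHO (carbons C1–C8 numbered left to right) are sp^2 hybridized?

3

C1: sp2 ✓
C2: sp2 ✓
C3: sp3
C4: sp3
C5: sp3
C6: sp3
C7: sp3
C8: sp2 ✓
C1, C2, C8 → 3 sp2 carbons.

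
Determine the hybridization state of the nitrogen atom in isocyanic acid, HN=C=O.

sp^2

The nitrogen atom has 2 σ bonds and 1 lone pair, plus one π bond: steric number 3 → sp2.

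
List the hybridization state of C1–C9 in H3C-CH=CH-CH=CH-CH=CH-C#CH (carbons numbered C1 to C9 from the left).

C1 has 4 σ bonds: steric number 4 → sp3.
C2 — 3 σ bonds, plus one π bond. Steric number 3, so sp2.
C3 has 3 σ bonds, plus one π bond: steric number 3 → sp2.
C4 carries 3 σ bonds, plus one π bond, giving a steric number of 3, so it is sp2.
C5: 3 σ bonds, plus one π bond — 3 electron domains, sp2.
C6 (3 σ bonds, plus one π bond) has steric number 3: sp2.
C7 — 3 σ bonds, plus one π bond. Steric number 3, so sp2.
C8: 2 σ bonds, plus two π bonds; 2 regions of electron density → sp.
C9 carries 2 σ bonds, plus two π bonds, giving a steric number of 2, so it is sp.

C1 sp3, C2 sp2, C3 sp2, C4 sp2, C5 sp2, C6 sp2, C7 sp2, C8 sp, C9 sp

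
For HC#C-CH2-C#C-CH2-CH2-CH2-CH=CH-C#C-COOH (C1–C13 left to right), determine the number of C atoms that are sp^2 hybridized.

C1: sp
C2: sp
C3: sp3
C4: sp
C5: sp
C6: sp3
C7: sp3
C8: sp3
C9: sp2 ✓
C10: sp2 ✓
C11: sp
C12: sp
C13: sp2 ✓
C9, C10, C13 → 3 sp2 carbons.

3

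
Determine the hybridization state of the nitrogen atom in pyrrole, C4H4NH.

N has three σ bonds; its lone pair occupies the p orbital and is part of the aromatic π system, so N is sp2 (not the sp3 a naive steric count of 4 would give).

sp^2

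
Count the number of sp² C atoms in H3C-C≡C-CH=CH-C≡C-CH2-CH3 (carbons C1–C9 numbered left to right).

2

C1: sp3
C2: sp
C3: sp
C4: sp2 ✓
C5: sp2 ✓
C6: sp
C7: sp
C8: sp3
C9: sp3
C4, C5 → 2 sp2 carbons.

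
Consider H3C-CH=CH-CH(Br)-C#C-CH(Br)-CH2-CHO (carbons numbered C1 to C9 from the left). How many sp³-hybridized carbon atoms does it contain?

4

C1: sp3 ✓
C2: sp2
C3: sp2
C4: sp3 ✓
C5: sp
C6: sp
C7: sp3 ✓
C8: sp3 ✓
C9: sp2
C1, C4, C7, C8 → 4 sp3 carbons.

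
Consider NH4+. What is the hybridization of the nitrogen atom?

Four σ bonds, no lone pair → sp3, tetrahedral.

sp^3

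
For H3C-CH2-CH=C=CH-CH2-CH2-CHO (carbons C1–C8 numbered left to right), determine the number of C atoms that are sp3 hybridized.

C1: sp3 ✓
C2: sp3 ✓
C3: sp2
C4: sp
C5: sp2
C6: sp3 ✓
C7: sp3 ✓
C8: sp2
C1, C2, C6, C7 → 4 sp3 carbons.

4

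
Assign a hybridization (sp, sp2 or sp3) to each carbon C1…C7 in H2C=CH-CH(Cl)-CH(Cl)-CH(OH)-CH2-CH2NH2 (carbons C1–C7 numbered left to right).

C1 carries 3 σ bonds, plus one π bond, giving a steric number of 3, so it is sp2.
C2: 3 σ bonds, plus one π bond; 3 regions of electron density → sp2.
C3: 4 σ bonds — 4 electron domains, sp3.
C4 has 4 σ bonds: steric number 4 → sp3.
C5: 4 σ bonds; 4 regions of electron density → sp3.
C6: 4 σ bonds — 4 electron domains, sp3.
C7 carries 4 σ bonds, giving a steric number of 4, so it is sp3.

C1 sp2, C2 sp2, C3 sp3, C4 sp3, C5 sp3, C6 sp3, C7 sp3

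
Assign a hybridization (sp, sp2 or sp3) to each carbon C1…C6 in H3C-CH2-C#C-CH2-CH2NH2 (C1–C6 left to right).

C1 (4 σ bonds) has steric number 4: sp3.
C2 is sp3: 4 σ bonds, 4 electron-density regions.
C3 is sp: 2 σ bonds, plus two π bonds, 2 electron-density regions.
C4 is sp: 2 σ bonds, plus two π bonds, 2 electron-density regions.
C5 is sp3: 4 σ bonds, 4 electron-density regions.
C6 — 4 σ bonds. Steric number 4, so sp3.

C1 sp3, C2 sp3, C3 sp, C4 sp, C5 sp3, C6 sp3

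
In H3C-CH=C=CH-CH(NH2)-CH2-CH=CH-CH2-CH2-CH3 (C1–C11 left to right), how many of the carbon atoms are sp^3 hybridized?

C1: sp3 ✓
C2: sp2
C3: sp
C4: sp2
C5: sp3 ✓
C6: sp3 ✓
C7: sp2
C8: sp2
C9: sp3 ✓
C10: sp3 ✓
C11: sp3 ✓
C1, C5, C6, C9, C10, C11 → 6 sp3 carbons.

6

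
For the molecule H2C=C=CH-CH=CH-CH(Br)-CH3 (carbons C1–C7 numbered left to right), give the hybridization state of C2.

C2 is sp: 2 σ bonds, plus two π bonds, 2 electron-density regions.

sp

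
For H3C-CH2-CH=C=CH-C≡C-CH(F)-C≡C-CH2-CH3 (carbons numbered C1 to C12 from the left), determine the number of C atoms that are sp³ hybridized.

5

C1: sp3 ✓
C2: sp3 ✓
C3: sp2
C4: sp
C5: sp2
C6: sp
C7: sp
C8: sp3 ✓
C9: sp
C10: sp
C11: sp3 ✓
C12: sp3 ✓
C1, C2, C8, C11, C12 → 5 sp3 carbons.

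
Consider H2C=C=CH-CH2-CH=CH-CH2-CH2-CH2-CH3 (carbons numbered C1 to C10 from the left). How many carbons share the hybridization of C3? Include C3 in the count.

C3 is sp2 (one π bond).
C1: sp2 ✓
C2: sp
C3: sp2 ✓
C4: sp3
C5: sp2 ✓
C6: sp2 ✓
C7: sp3
C8: sp3
C9: sp3
C10: sp3
4 carbons are sp2.

4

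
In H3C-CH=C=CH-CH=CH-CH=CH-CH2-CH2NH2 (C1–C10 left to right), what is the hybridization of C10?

sp³

C10: 4 σ bonds; 4 regions of electron density → sp3.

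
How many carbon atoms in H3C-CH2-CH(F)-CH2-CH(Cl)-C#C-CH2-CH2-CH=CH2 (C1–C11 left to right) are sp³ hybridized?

7

C1: sp3 ✓
C2: sp3 ✓
C3: sp3 ✓
C4: sp3 ✓
C5: sp3 ✓
C6: sp
C7: sp
C8: sp3 ✓
C9: sp3 ✓
C10: sp2
C11: sp2
C1, C2, C3, C4, C5, C8, C9 → 7 sp3 carbons.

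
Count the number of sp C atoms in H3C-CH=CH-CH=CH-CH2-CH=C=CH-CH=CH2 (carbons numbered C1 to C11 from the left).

1

C1: sp3
C2: sp2
C3: sp2
C4: sp2
C5: sp2
C6: sp3
C7: sp2
C8: sp ✓
C9: sp2
C10: sp2
C11: sp2
C8 → 1 sp carbon.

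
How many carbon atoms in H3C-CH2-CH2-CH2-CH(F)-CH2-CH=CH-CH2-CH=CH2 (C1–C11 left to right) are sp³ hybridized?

7

C1: sp3 ✓
C2: sp3 ✓
C3: sp3 ✓
C4: sp3 ✓
C5: sp3 ✓
C6: sp3 ✓
C7: sp2
C8: sp2
C9: sp3 ✓
C10: sp2
C11: sp2
C1, C2, C3, C4, C5, C6, C9 → 7 sp3 carbons.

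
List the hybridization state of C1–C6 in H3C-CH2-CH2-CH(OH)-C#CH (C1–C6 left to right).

C1 sp3, C2 sp3, C3 sp3, C4 sp3, C5 sp, C6 sp

C1 — 4 σ bonds. Steric number 4, so sp3.
C2 (4 σ bonds) has steric number 4: sp3.
C3 has 4 σ bonds: steric number 4 → sp3.
C4: 4 σ bonds; 4 regions of electron density → sp3.
C5: 2 σ bonds, plus two π bonds — 2 electron domains, sp.
C6: 2 σ bonds, plus two π bonds — 2 electron domains, sp.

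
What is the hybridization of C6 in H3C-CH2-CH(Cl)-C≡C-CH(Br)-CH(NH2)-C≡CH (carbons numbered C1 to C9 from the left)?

C6 is sp3: 4 σ bonds, 4 electron-density regions.

sp3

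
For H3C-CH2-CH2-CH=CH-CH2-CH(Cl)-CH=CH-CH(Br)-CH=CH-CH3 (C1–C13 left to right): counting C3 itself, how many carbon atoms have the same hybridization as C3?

7

C3 is sp3 (only σ bonds).
C1: sp3 ✓
C2: sp3 ✓
C3: sp3 ✓
C4: sp2
C5: sp2
C6: sp3 ✓
C7: sp3 ✓
C8: sp2
C9: sp2
C10: sp3 ✓
C11: sp2
C12: sp2
C13: sp3 ✓
7 carbons are sp3.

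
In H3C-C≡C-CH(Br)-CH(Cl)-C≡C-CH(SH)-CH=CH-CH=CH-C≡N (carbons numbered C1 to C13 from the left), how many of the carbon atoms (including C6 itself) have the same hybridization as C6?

C6 is sp (two π bonds).
C1: sp3
C2: sp ✓
C3: sp ✓
C4: sp3
C5: sp3
C6: sp ✓
C7: sp ✓
C8: sp3
C9: sp2
C10: sp2
C11: sp2
C12: sp2
C13: sp ✓
5 carbons are sp.

5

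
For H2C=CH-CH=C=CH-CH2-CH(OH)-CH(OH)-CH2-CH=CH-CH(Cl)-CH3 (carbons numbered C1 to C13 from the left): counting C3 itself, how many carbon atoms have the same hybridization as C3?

6

C3 is sp2 (one π bond).
C1: sp2 ✓
C2: sp2 ✓
C3: sp2 ✓
C4: sp
C5: sp2 ✓
C6: sp3
C7: sp3
C8: sp3
C9: sp3
C10: sp2 ✓
C11: sp2 ✓
C12: sp3
C13: sp3
6 carbons are sp2.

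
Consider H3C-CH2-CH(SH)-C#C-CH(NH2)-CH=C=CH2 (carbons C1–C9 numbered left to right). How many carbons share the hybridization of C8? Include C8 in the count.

3

C8 is sp (two π bonds).
C1: sp3
C2: sp3
C3: sp3
C4: sp ✓
C5: sp ✓
C6: sp3
C7: sp2
C8: sp ✓
C9: sp2
3 carbons are sp.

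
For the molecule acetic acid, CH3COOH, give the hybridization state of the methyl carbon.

The methyl carbon has 4 σ bonds: steric number 4 → sp3.

sp³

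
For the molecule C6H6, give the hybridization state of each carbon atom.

Every ring carbon has three σ bonds and contributes one p electron to the aromatic π system.

sp2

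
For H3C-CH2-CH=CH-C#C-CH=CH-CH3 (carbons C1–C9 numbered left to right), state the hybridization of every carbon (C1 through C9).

C1 sp3, C2 sp3, C3 sp2, C4 sp2, C5 sp, C6 sp, C7 sp2, C8 sp2, C9 sp3

C1 carries 4 σ bonds, giving a steric number of 4, so it is sp3.
C2: 4 σ bonds; 4 regions of electron density → sp3.
C3 has 3 σ bonds, plus one π bond: steric number 3 → sp2.
C4 has 3 σ bonds, plus one π bond: steric number 3 → sp2.
C5 (2 σ bonds, plus two π bonds) has steric number 2: sp.
C6: 2 σ bonds, plus two π bonds — 2 electron domains, sp.
C7 has 3 σ bonds, plus one π bond: steric number 3 → sp2.
C8 has 3 σ bonds, plus one π bond: steric number 3 → sp2.
C9 — 4 σ bonds. Steric number 4, so sp3.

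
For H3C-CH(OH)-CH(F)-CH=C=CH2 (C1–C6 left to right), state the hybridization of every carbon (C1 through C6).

C1 sp3, C2 sp3, C3 sp3, C4 sp2, C5 sp, C6 sp2

C1: 4 σ bonds — 4 electron domains, sp3.
C2 carries 4 σ bonds, giving a steric number of 4, so it is sp3.
C3 — 4 σ bonds. Steric number 4, so sp3.
C4 (3 σ bonds, plus one π bond) has steric number 3: sp2.
C5: 2 σ bonds, plus two π bonds; 2 regions of electron density → sp.
C6 — 3 σ bonds, plus one π bond. Steric number 3, so sp2.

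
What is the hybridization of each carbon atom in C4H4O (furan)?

sp²

Each carbon atom carries 3 σ bonds, plus one π bond, giving a steric number of 3, so it is sp2.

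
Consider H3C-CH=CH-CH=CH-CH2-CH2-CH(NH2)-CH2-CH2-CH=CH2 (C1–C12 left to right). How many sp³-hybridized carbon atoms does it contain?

6

C1: sp3 ✓
C2: sp2
C3: sp2
C4: sp2
C5: sp2
C6: sp3 ✓
C7: sp3 ✓
C8: sp3 ✓
C9: sp3 ✓
C10: sp3 ✓
C11: sp2
C12: sp2
C1, C6, C7, C8, C9, C10 → 6 sp3 carbons.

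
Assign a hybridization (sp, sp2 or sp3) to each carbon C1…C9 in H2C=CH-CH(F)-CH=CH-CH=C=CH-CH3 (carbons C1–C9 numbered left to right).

C1 is sp2: 3 σ bonds, plus one π bond, 3 electron-density regions.
C2 has 3 σ bonds, plus one π bond: steric number 3 → sp2.
C3 has 4 σ bonds: steric number 4 → sp3.
C4 carries 3 σ bonds, plus one π bond, giving a steric number of 3, so it is sp2.
C5 is sp2: 3 σ bonds, plus one π bond, 3 electron-density regions.
C6 carries 3 σ bonds, plus one π bond, giving a steric number of 3, so it is sp2.
C7 (2 σ bonds, plus two π bonds) has steric number 2: sp.
C8 carries 3 σ bonds, plus one π bond, giving a steric number of 3, so it is sp2.
C9: 4 σ bonds; 4 regions of electron density → sp3.

C1 sp2, C2 sp2, C3 sp3, C4 sp2, C5 sp2, C6 sp2, C7 sp, C8 sp2, C9 sp3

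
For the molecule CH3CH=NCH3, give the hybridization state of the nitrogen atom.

sp^2

Two σ bonds + one lone pair = steric number 3 → sp2.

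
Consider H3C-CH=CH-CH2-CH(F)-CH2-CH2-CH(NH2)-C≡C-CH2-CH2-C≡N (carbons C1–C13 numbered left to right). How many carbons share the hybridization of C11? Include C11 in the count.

8

C11 is sp3 (only σ bonds).
C1: sp3 ✓
C2: sp2
C3: sp2
C4: sp3 ✓
C5: sp3 ✓
C6: sp3 ✓
C7: sp3 ✓
C8: sp3 ✓
C9: sp
C10: sp
C11: sp3 ✓
C12: sp3 ✓
C13: sp
8 carbons are sp3.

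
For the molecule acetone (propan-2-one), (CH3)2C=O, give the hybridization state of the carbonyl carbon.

sp^2

The carbonyl carbon (3 σ bonds, plus one π bond) has steric number 3: sp2.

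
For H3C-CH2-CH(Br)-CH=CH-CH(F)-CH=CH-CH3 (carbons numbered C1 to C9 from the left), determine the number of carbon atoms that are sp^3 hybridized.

C1: sp3 ✓
C2: sp3 ✓
C3: sp3 ✓
C4: sp2
C5: sp2
C6: sp3 ✓
C7: sp2
C8: sp2
C9: sp3 ✓
C1, C2, C3, C6, C9 → 5 sp3 carbons.

5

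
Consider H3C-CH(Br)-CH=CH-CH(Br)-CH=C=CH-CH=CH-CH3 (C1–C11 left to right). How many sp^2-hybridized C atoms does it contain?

6

C1: sp3
C2: sp3
C3: sp2 ✓
C4: sp2 ✓
C5: sp3
C6: sp2 ✓
C7: sp
C8: sp2 ✓
C9: sp2 ✓
C10: sp2 ✓
C11: sp3
C3, C4, C6, C8, C9, C10 → 6 sp2 carbons.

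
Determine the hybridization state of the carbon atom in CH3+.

sp^2

Three σ bonds to H, empty p orbital → sp2, trigonal planar.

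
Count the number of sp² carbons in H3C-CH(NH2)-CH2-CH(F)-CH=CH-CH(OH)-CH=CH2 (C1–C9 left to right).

C1: sp3
C2: sp3
C3: sp3
C4: sp3
C5: sp2 ✓
C6: sp2 ✓
C7: sp3
C8: sp2 ✓
C9: sp2 ✓
C5, C6, C8, C9 → 4 sp2 carbons.

4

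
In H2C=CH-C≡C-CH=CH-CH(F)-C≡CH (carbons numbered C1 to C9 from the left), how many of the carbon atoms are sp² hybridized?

C1: sp2 ✓
C2: sp2 ✓
C3: sp
C4: sp
C5: sp2 ✓
C6: sp2 ✓
C7: sp3
C8: sp
C9: sp
C1, C2, C5, C6 → 4 sp2 carbons.

4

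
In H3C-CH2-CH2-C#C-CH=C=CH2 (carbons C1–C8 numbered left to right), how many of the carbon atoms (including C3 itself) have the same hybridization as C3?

C3 is sp3 (only σ bonds).
C1: sp3 ✓
C2: sp3 ✓
C3: sp3 ✓
C4: sp
C5: sp
C6: sp2
C7: sp
C8: sp2
3 carbons are sp3.

3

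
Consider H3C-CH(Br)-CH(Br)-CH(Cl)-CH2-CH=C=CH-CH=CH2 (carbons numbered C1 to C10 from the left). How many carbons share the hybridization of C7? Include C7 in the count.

1

C7 is sp (two π bonds).
C1: sp3
C2: sp3
C3: sp3
C4: sp3
C5: sp3
C6: sp2
C7: sp ✓
C8: sp2
C9: sp2
C10: sp2
1 carbon is sp.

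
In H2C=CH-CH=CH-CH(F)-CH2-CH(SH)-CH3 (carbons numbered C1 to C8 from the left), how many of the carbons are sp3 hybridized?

C1: sp2
C2: sp2
C3: sp2
C4: sp2
C5: sp3 ✓
C6: sp3 ✓
C7: sp3 ✓
C8: sp3 ✓
C5, C6, C7, C8 → 4 sp3 carbons.

4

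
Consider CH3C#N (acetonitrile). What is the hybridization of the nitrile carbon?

The nitrile carbon: 2 σ bonds, plus two π bonds — 2 electron domains, sp.

sp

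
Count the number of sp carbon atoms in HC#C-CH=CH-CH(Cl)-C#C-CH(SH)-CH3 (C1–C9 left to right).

4

C1: sp ✓
C2: sp ✓
C3: sp2
C4: sp2
C5: sp3
C6: sp ✓
C7: sp ✓
C8: sp3
C9: sp3
C1, C2, C6, C7 → 4 sp carbons.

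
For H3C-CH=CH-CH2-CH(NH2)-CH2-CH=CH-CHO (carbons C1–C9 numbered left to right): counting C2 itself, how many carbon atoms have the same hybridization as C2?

C2 is sp2 (one π bond).
C1: sp3
C2: sp2 ✓
C3: sp2 ✓
C4: sp3
C5: sp3
C6: sp3
C7: sp2 ✓
C8: sp2 ✓
C9: sp2 ✓
5 carbons are sp2.

5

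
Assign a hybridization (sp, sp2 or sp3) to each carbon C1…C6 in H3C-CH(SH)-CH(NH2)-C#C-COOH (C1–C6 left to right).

C1 has 4 σ bonds: steric number 4 → sp3.
C2: 4 σ bonds — 4 electron domains, sp3.
C3 — 4 σ bonds. Steric number 4, so sp3.
C4 — 2 σ bonds, plus two π bonds. Steric number 2, so sp.
C5: 2 σ bonds, plus two π bonds — 2 electron domains, sp.
C6 carries 3 σ bonds, plus one π bond, giving a steric number of 3, so it is sp2.

C1 sp3, C2 sp3, C3 sp3, C4 sp, C5 sp, C6 sp2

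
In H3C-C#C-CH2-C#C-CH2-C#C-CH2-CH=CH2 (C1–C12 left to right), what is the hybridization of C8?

sp

C8: 2 σ bonds, plus two π bonds; 2 regions of electron density → sp.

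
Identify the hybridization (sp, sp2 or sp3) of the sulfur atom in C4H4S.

Analogous to furan: one S lone pair in the aromatic π system, S is sp2.

sp^2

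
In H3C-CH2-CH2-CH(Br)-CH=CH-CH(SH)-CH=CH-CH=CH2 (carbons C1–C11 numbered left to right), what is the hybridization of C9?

C9 — 3 σ bonds, plus one π bond. Steric number 3, so sp2.

sp²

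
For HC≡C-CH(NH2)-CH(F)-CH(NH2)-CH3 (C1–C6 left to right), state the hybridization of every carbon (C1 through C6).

C1 sp, C2 sp, C3 sp3, C4 sp3, C5 sp3, C6 sp3

C1 — 2 σ bonds, plus two π bonds. Steric number 2, so sp.
C2 is sp: 2 σ bonds, plus two π bonds, 2 electron-density regions.
C3: 4 σ bonds; 4 regions of electron density → sp3.
C4: 4 σ bonds; 4 regions of electron density → sp3.
C5 has 4 σ bonds: steric number 4 → sp3.
C6 (4 σ bonds) has steric number 4: sp3.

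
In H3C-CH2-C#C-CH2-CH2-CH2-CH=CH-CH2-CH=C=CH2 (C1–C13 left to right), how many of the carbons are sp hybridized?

3

C1: sp3
C2: sp3
C3: sp ✓
C4: sp ✓
C5: sp3
C6: sp3
C7: sp3
C8: sp2
C9: sp2
C10: sp3
C11: sp2
C12: sp ✓
C13: sp2
C3, C4, C12 → 3 sp carbons.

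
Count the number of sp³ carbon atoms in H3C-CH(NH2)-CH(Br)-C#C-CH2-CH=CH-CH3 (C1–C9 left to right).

C1: sp3 ✓
C2: sp3 ✓
C3: sp3 ✓
C4: sp
C5: sp
C6: sp3 ✓
C7: sp2
C8: sp2
C9: sp3 ✓
C1, C2, C3, C6, C9 → 5 sp3 carbons.

5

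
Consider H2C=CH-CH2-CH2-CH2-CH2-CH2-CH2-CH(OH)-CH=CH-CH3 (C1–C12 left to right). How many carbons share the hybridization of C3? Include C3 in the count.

C3 is sp3 (only σ bonds).
C1: sp2
C2: sp2
C3: sp3 ✓
C4: sp3 ✓
C5: sp3 ✓
C6: sp3 ✓
C7: sp3 ✓
C8: sp3 ✓
C9: sp3 ✓
C10: sp2
C11: sp2
C12: sp3 ✓
8 carbons are sp3.

8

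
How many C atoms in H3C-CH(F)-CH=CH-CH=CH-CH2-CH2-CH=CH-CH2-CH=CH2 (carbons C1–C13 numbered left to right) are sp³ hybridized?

C1: sp3 ✓
C2: sp3 ✓
C3: sp2
C4: sp2
C5: sp2
C6: sp2
C7: sp3 ✓
C8: sp3 ✓
C9: sp2
C10: sp2
C11: sp3 ✓
C12: sp2
C13: sp2
C1, C2, C7, C8, C11 → 5 sp3 carbons.

5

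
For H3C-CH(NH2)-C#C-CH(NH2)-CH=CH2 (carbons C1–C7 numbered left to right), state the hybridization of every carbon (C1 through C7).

C1 sp3, C2 sp3, C3 sp, C4 sp, C5 sp3, C6 sp2, C7 sp2

C1 — 4 σ bonds. Steric number 4, so sp3.
C2 is sp3: 4 σ bonds, 4 electron-density regions.
C3 — 2 σ bonds, plus two π bonds. Steric number 2, so sp.
C4 (2 σ bonds, plus two π bonds) has steric number 2: sp.
C5 carries 4 σ bonds, giving a steric number of 4, so it is sp3.
C6 — 3 σ bonds, plus one π bond. Steric number 3, so sp2.
C7 is sp2: 3 σ bonds, plus one π bond, 3 electron-density regions.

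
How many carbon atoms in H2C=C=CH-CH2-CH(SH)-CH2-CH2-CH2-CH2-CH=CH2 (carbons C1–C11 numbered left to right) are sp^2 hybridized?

C1: sp2 ✓
C2: sp
C3: sp2 ✓
C4: sp3
C5: sp3
C6: sp3
C7: sp3
C8: sp3
C9: sp3
C10: sp2 ✓
C11: sp2 ✓
C1, C3, C10, C11 → 4 sp2 carbons.

4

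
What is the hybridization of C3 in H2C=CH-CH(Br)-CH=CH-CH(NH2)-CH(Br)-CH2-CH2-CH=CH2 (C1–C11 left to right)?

sp^3

C3 carries 4 σ bonds, giving a steric number of 4, so it is sp3.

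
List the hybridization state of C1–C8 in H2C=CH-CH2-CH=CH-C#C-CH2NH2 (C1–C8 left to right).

C1: 3 σ bonds, plus one π bond; 3 regions of electron density → sp2.
C2 has 3 σ bonds, plus one π bond: steric number 3 → sp2.
C3 carries 4 σ bonds, giving a steric number of 4, so it is sp3.
C4 — 3 σ bonds, plus one π bond. Steric number 3, so sp2.
C5 carries 3 σ bonds, plus one π bond, giving a steric number of 3, so it is sp2.
C6 (2 σ bonds, plus two π bonds) has steric number 2: sp.
C7 is sp: 2 σ bonds, plus two π bonds, 2 electron-density regions.
C8 (4 σ bonds) has steric number 4: sp3.

C1 sp2, C2 sp2, C3 sp3, C4 sp2, C5 sp2, C6 sp, C7 sp, C8 sp3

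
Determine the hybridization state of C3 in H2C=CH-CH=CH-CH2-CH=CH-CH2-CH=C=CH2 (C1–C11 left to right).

sp2

C3 is sp2: 3 σ bonds, plus one π bond, 3 electron-density regions.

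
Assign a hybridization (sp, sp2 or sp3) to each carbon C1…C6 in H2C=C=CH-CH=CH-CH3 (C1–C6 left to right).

C1 is sp2: 3 σ bonds, plus one π bond, 3 electron-density regions.
C2 is sp: 2 σ bonds, plus two π bonds, 2 electron-density regions.
C3 carries 3 σ bonds, plus one π bond, giving a steric number of 3, so it is sp2.
C4 carries 3 σ bonds, plus one π bond, giving a steric number of 3, so it is sp2.
C5: 3 σ bonds, plus one π bond — 3 electron domains, sp2.
C6 is sp3: 4 σ bonds, 4 electron-density regions.

C1 sp2, C2 sp, C3 sp2, C4 sp2, C5 sp2, C6 sp3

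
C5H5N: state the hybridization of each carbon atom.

Each carbon atom is sp2: 3 σ bonds, plus one π bond, 3 electron-density regions.

sp²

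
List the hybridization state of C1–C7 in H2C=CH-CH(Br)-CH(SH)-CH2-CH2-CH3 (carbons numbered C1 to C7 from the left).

C1 carries 3 σ bonds, plus one π bond, giving a steric number of 3, so it is sp2.
C2 is sp2: 3 σ bonds, plus one π bond, 3 electron-density regions.
C3 has 4 σ bonds: steric number 4 → sp3.
C4: 4 σ bonds; 4 regions of electron density → sp3.
C5 (4 σ bonds) has steric number 4: sp3.
C6: 4 σ bonds — 4 electron domains, sp3.
C7 (4 σ bonds) has steric number 4: sp3.

C1 sp2, C2 sp2, C3 sp3, C4 sp3, C5 sp3, C6 sp3, C7 sp3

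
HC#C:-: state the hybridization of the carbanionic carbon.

One σ bond + one lone pair = steric number 2 → sp.

sp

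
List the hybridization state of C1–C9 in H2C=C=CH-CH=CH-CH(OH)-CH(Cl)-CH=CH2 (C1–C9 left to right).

C1 is sp2: 3 σ bonds, plus one π bond, 3 electron-density regions.
C2 (2 σ bonds, plus two π bonds) has steric number 2: sp.
C3 carries 3 σ bonds, plus one π bond, giving a steric number of 3, so it is sp2.
C4 has 3 σ bonds, plus one π bond: steric number 3 → sp2.
C5 is sp2: 3 σ bonds, plus one π bond, 3 electron-density regions.
C6 (4 σ bonds) has steric number 4: sp3.
C7 — 4 σ bonds. Steric number 4, so sp3.
C8 — 3 σ bonds, plus one π bond. Steric number 3, so sp2.
C9 — 3 σ bonds, plus one π bond. Steric number 3, so sp2.

C1 sp2, C2 sp, C3 sp2, C4 sp2, C5 sp2, C6 sp3, C7 sp3, C8 sp2, C9 sp2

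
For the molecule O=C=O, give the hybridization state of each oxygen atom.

sp²

One σ bond + two lone pairs = steric number 3 → sp2.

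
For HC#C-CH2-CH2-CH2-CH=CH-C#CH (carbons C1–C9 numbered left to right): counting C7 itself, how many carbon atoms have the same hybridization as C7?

2

C7 is sp2 (one π bond).
C1: sp
C2: sp
C3: sp3
C4: sp3
C5: sp3
C6: sp2 ✓
C7: sp2 ✓
C8: sp
C9: sp
2 carbons are sp2.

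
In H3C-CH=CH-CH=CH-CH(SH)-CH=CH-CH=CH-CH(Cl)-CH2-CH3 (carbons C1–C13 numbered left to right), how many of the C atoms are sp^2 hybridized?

8

C1: sp3
C2: sp2 ✓
C3: sp2 ✓
C4: sp2 ✓
C5: sp2 ✓
C6: sp3
C7: sp2 ✓
C8: sp2 ✓
C9: sp2 ✓
C10: sp2 ✓
C11: sp3
C12: sp3
C13: sp3
C2, C3, C4, C5, C7, C8, C9, C10 → 8 sp2 carbons.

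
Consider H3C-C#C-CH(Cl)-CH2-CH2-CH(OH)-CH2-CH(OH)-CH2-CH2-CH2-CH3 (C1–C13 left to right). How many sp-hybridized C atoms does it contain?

C1: sp3
C2: sp ✓
C3: sp ✓
C4: sp3
C5: sp3
C6: sp3
C7: sp3
C8: sp3
C9: sp3
C10: sp3
C11: sp3
C12: sp3
C13: sp3
C2, C3 → 2 sp carbons.

2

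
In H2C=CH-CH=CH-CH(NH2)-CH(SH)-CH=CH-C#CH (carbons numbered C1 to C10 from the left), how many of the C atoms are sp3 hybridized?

2

C1: sp2
C2: sp2
C3: sp2
C4: sp2
C5: sp3 ✓
C6: sp3 ✓
C7: sp2
C8: sp2
C9: sp
C10: sp
C5, C6 → 2 sp3 carbons.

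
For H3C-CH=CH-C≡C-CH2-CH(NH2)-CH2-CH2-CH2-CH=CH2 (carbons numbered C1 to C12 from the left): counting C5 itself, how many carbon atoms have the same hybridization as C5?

2

C5 is sp (two π bonds).
C1: sp3
C2: sp2
C3: sp2
C4: sp ✓
C5: sp ✓
C6: sp3
C7: sp3
C8: sp3
C9: sp3
C10: sp3
C11: sp2
C12: sp2
2 carbons are sp.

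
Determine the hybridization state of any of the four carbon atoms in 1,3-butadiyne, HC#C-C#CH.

sp

Every carbon is part of a C≡C triple bond: two σ regions → sp.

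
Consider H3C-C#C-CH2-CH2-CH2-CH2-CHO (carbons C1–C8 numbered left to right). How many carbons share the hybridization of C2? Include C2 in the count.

2

C2 is sp (two π bonds).
C1: sp3
C2: sp ✓
C3: sp ✓
C4: sp3
C5: sp3
C6: sp3
C7: sp3
C8: sp2
2 carbons are sp.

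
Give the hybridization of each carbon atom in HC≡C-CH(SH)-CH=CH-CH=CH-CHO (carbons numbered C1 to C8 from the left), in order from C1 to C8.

C1 (2 σ bonds, plus two π bonds) has steric number 2: sp.
C2 is sp: 2 σ bonds, plus two π bonds, 2 electron-density regions.
C3 — 4 σ bonds. Steric number 4, so sp3.
C4: 3 σ bonds, plus one π bond — 3 electron domains, sp2.
C5 carries 3 σ bonds, plus one π bond, giving a steric number of 3, so it is sp2.
C6: 3 σ bonds, plus one π bond; 3 regions of electron density → sp2.
C7: 3 σ bonds, plus one π bond; 3 regions of electron density → sp2.
C8 (3 σ bonds, plus one π bond) has steric number 3: sp2.

C1 sp, C2 sp, C3 sp3, C4 sp2, C5 sp2, C6 sp2, C7 sp2, C8 sp2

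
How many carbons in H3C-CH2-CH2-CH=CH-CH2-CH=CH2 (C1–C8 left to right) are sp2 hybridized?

C1: sp3
C2: sp3
C3: sp3
C4: sp2 ✓
C5: sp2 ✓
C6: sp3
C7: sp2 ✓
C8: sp2 ✓
C4, C5, C7, C8 → 4 sp2 carbons.

4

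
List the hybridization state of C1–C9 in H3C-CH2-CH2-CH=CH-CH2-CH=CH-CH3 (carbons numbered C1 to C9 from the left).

C1 sp3, C2 sp3, C3 sp3, C4 sp2, C5 sp2, C6 sp3, C7 sp2, C8 sp2, C9 sp3

C1 — 4 σ bonds. Steric number 4, so sp3.
C2: 4 σ bonds; 4 regions of electron density → sp3.
C3 — 4 σ bonds. Steric number 4, so sp3.
C4: 3 σ bonds, plus one π bond — 3 electron domains, sp2.
C5 has 3 σ bonds, plus one π bond: steric number 3 → sp2.
C6: 4 σ bonds — 4 electron domains, sp3.
C7 carries 3 σ bonds, plus one π bond, giving a steric number of 3, so it is sp2.
C8 (3 σ bonds, plus one π bond) has steric number 3: sp2.
C9: 4 σ bonds; 4 regions of electron density → sp3.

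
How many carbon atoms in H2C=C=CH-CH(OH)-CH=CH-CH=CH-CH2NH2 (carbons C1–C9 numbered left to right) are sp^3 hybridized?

C1: sp2
C2: sp
C3: sp2
C4: sp3 ✓
C5: sp2
C6: sp2
C7: sp2
C8: sp2
C9: sp3 ✓
C4, C9 → 2 sp3 carbons.

2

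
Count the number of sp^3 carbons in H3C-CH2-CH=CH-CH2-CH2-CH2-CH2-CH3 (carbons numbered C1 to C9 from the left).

C1: sp3 ✓
C2: sp3 ✓
C3: sp2
C4: sp2
C5: sp3 ✓
C6: sp3 ✓
C7: sp3 ✓
C8: sp3 ✓
C9: sp3 ✓
C1, C2, C5, C6, C7, C8, C9 → 7 sp3 carbons.

7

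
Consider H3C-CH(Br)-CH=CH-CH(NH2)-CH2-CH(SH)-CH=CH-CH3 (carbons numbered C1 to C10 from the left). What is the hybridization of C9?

C9 carries 3 σ bonds, plus one π bond, giving a steric number of 3, so it is sp2.

sp^2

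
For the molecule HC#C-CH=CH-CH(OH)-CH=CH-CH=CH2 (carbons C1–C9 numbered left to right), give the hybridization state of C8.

sp^2

C8 carries 3 σ bonds, plus one π bond, giving a steric number of 3, so it is sp2.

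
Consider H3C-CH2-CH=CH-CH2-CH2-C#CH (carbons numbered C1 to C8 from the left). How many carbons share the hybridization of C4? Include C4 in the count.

2

C4 is sp2 (one π bond).
C1: sp3
C2: sp3
C3: sp2 ✓
C4: sp2 ✓
C5: sp3
C6: sp3
C7: sp
C8: sp
2 carbons are sp2.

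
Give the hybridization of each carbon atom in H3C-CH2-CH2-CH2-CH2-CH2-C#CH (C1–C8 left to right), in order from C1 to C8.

C1 sp3, C2 sp3, C3 sp3, C4 sp3, C5 sp3, C6 sp3, C7 sp, C8 sp

C1 carries 4 σ bonds, giving a steric number of 4, so it is sp3.
C2: 4 σ bonds — 4 electron domains, sp3.
C3 — 4 σ bonds. Steric number 4, so sp3.
C4: 4 σ bonds; 4 regions of electron density → sp3.
C5: 4 σ bonds; 4 regions of electron density → sp3.
C6: 4 σ bonds; 4 regions of electron density → sp3.
C7 has 2 σ bonds, plus two π bonds: steric number 2 → sp.
C8 carries 2 σ bonds, plus two π bonds, giving a steric number of 2, so it is sp.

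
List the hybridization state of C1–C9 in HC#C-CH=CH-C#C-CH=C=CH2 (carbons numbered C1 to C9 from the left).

C1: 2 σ bonds, plus two π bonds — 2 electron domains, sp.
C2 — 2 σ bonds, plus two π bonds. Steric number 2, so sp.
C3 — 3 σ bonds, plus one π bond. Steric number 3, so sp2.
C4 is sp2: 3 σ bonds, plus one π bond, 3 electron-density regions.
C5 carries 2 σ bonds, plus two π bonds, giving a steric number of 2, so it is sp.
C6 carries 2 σ bonds, plus two π bonds, giving a steric number of 2, so it is sp.
C7: 3 σ bonds, plus one π bond; 3 regions of electron density → sp2.
C8: 2 σ bonds, plus two π bonds; 2 regions of electron density → sp.
C9 — 3 σ bonds, plus one π bond. Steric number 3, so sp2.

C1 sp, C2 sp, C3 sp2, C4 sp2, C5 sp, C6 sp, C7 sp2, C8 sp, C9 sp2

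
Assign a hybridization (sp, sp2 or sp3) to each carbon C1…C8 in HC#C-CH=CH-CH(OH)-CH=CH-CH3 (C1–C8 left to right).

C1 sp, C2 sp, C3 sp2, C4 sp2, C5 sp3, C6 sp2, C7 sp2, C8 sp3

C1 has 2 σ bonds, plus two π bonds: steric number 2 → sp.
C2: 2 σ bonds, plus two π bonds; 2 regions of electron density → sp.
C3 — 3 σ bonds, plus one π bond. Steric number 3, so sp2.
C4 (3 σ bonds, plus one π bond) has steric number 3: sp2.
C5 is sp3: 4 σ bonds, 4 electron-density regions.
C6 is sp2: 3 σ bonds, plus one π bond, 3 electron-density regions.
C7: 3 σ bonds, plus one π bond — 3 electron domains, sp2.
C8 carries 4 σ bonds, giving a steric number of 4, so it is sp3.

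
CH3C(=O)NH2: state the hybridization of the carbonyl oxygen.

sp²

The carbonyl oxygen is sp2: 1 σ bond and 2 lone pairs, plus one π bond, 3 electron-density regions.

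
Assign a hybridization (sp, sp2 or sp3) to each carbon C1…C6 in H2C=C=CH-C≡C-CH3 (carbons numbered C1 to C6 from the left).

C1 carries 3 σ bonds, plus one π bond, giving a steric number of 3, so it is sp2.
C2: 2 σ bonds, plus two π bonds; 2 regions of electron density → sp.
C3: 3 σ bonds, plus one π bond — 3 electron domains, sp2.
C4: 2 σ bonds, plus two π bonds; 2 regions of electron density → sp.
C5 — 2 σ bonds, plus two π bonds. Steric number 2, so sp.
C6 — 4 σ bonds. Steric number 4, so sp3.

C1 sp2, C2 sp, C3 sp2, C4 sp, C5 sp, C6 sp3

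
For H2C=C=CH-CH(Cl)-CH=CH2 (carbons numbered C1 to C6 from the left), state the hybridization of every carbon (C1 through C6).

C1 sp2, C2 sp, C3 sp2, C4 sp3, C5 sp2, C6 sp2

C1: 3 σ bonds, plus one π bond — 3 electron domains, sp2.
C2 carries 2 σ bonds, plus two π bonds, giving a steric number of 2, so it is sp.
C3: 3 σ bonds, plus one π bond; 3 regions of electron density → sp2.
C4 — 4 σ bonds. Steric number 4, so sp3.
C5 is sp2: 3 σ bonds, plus one π bond, 3 electron-density regions.
C6 has 3 σ bonds, plus one π bond: steric number 3 → sp2.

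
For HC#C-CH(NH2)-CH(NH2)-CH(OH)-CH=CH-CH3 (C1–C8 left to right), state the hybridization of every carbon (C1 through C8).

C1 carries 2 σ bonds, plus two π bonds, giving a steric number of 2, so it is sp.
C2 carries 2 σ bonds, plus two π bonds, giving a steric number of 2, so it is sp.
C3 is sp3: 4 σ bonds, 4 electron-density regions.
C4: 4 σ bonds; 4 regions of electron density → sp3.
C5: 4 σ bonds — 4 electron domains, sp3.
C6: 3 σ bonds, plus one π bond — 3 electron domains, sp2.
C7 (3 σ bonds, plus one π bond) has steric number 3: sp2.
C8 — 4 σ bonds. Steric number 4, so sp3.

C1 sp, C2 sp, C3 sp3, C4 sp3, C5 sp3, C6 sp2, C7 sp2, C8 sp3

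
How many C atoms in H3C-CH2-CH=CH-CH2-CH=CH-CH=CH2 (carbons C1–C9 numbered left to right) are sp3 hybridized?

C1: sp3 ✓
C2: sp3 ✓
C3: sp2
C4: sp2
C5: sp3 ✓
C6: sp2
C7: sp2
C8: sp2
C9: sp2
C1, C2, C5 → 3 sp3 carbons.

3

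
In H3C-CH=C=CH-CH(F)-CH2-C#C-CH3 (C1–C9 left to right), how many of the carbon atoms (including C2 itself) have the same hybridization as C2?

C2 is sp2 (one π bond).
C1: sp3
C2: sp2 ✓
C3: sp
C4: sp2 ✓
C5: sp3
C6: sp3
C7: sp
C8: sp
C9: sp3
2 carbons are sp2.

2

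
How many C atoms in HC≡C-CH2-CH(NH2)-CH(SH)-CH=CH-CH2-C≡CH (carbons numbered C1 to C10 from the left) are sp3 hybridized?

4

C1: sp
C2: sp
C3: sp3 ✓
C4: sp3 ✓
C5: sp3 ✓
C6: sp2
C7: sp2
C8: sp3 ✓
C9: sp
C10: sp
C3, C4, C5, C8 → 4 sp3 carbons.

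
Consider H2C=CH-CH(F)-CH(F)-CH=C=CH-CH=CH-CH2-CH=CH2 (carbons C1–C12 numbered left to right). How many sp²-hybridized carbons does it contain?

8

C1: sp2 ✓
C2: sp2 ✓
C3: sp3
C4: sp3
C5: sp2 ✓
C6: sp
C7: sp2 ✓
C8: sp2 ✓
C9: sp2 ✓
C10: sp3
C11: sp2 ✓
C12: sp2 ✓
C1, C2, C5, C7, C8, C9, C11, C12 → 8 sp2 carbons.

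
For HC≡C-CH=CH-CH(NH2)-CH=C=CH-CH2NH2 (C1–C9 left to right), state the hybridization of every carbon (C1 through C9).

C1 is sp: 2 σ bonds, plus two π bonds, 2 electron-density regions.
C2 — 2 σ bonds, plus two π bonds. Steric number 2, so sp.
C3 is sp2: 3 σ bonds, plus one π bond, 3 electron-density regions.
C4: 3 σ bonds, plus one π bond; 3 regions of electron density → sp2.
C5 has 4 σ bonds: steric number 4 → sp3.
C6 (3 σ bonds, plus one π bond) has steric number 3: sp2.
C7 carries 2 σ bonds, plus two π bonds, giving a steric number of 2, so it is sp.
C8 (3 σ bonds, plus one π bond) has steric number 3: sp2.
C9 is sp3: 4 σ bonds, 4 electron-density regions.

C1 sp, C2 sp, C3 sp2, C4 sp2, C5 sp3, C6 sp2, C7 sp, C8 sp2, C9 sp3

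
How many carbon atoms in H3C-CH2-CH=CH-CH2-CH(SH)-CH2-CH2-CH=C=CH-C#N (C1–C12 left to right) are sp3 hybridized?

C1: sp3 ✓
C2: sp3 ✓
C3: sp2
C4: sp2
C5: sp3 ✓
C6: sp3 ✓
C7: sp3 ✓
C8: sp3 ✓
C9: sp2
C10: sp
C11: sp2
C12: sp
C1, C2, C5, C6, C7, C8 → 6 sp3 carbons.

6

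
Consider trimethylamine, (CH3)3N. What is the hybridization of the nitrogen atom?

sp^3

The nitrogen atom: 3 σ bonds and 1 lone pair; 4 regions of electron density → sp3.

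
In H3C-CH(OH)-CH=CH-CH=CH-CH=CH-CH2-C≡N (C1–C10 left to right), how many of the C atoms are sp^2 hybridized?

C1: sp3
C2: sp3
C3: sp2 ✓
C4: sp2 ✓
C5: sp2 ✓
C6: sp2 ✓
C7: sp2 ✓
C8: sp2 ✓
C9: sp3
C10: sp
C3, C4, C5, C6, C7, C8 → 6 sp2 carbons.

6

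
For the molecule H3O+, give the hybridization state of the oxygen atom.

Three σ bonds + one lone pair = steric number 4 → sp3.

sp3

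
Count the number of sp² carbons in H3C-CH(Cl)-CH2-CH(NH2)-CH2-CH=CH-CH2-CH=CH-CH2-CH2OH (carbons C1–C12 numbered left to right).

C1: sp3
C2: sp3
C3: sp3
C4: sp3
C5: sp3
C6: sp2 ✓
C7: sp2 ✓
C8: sp3
C9: sp2 ✓
C10: sp2 ✓
C11: sp3
C12: sp3
C6, C7, C9, C10 → 4 sp2 carbons.

4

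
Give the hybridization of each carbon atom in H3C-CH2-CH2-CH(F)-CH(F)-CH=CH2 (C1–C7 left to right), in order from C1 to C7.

C1: 4 σ bonds; 4 regions of electron density → sp3.
C2: 4 σ bonds; 4 regions of electron density → sp3.
C3 is sp3: 4 σ bonds, 4 electron-density regions.
C4: 4 σ bonds — 4 electron domains, sp3.
C5 is sp3: 4 σ bonds, 4 electron-density regions.
C6 has 3 σ bonds, plus one π bond: steric number 3 → sp2.
C7 is sp2: 3 σ bonds, plus one π bond, 3 electron-density regions.

C1 sp3, C2 sp3, C3 sp3, C4 sp3, C5 sp3, C6 sp2, C7 sp2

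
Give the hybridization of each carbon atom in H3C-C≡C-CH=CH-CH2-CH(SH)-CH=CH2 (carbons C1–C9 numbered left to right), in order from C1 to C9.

C1 sp3, C2 sp, C3 sp, C4 sp2, C5 sp2, C6 sp3, C7 sp3, C8 sp2, C9 sp2

C1 is sp3: 4 σ bonds, 4 electron-density regions.
C2 (2 σ bonds, plus two π bonds) has steric number 2: sp.
C3 carries 2 σ bonds, plus two π bonds, giving a steric number of 2, so it is sp.
C4: 3 σ bonds, plus one π bond; 3 regions of electron density → sp2.
C5 (3 σ bonds, plus one π bond) has steric number 3: sp2.
C6 has 4 σ bonds: steric number 4 → sp3.
C7: 4 σ bonds; 4 regions of electron density → sp3.
C8 — 3 σ bonds, plus one π bond. Steric number 3, so sp2.
C9 has 3 σ bonds, plus one π bond: steric number 3 → sp2.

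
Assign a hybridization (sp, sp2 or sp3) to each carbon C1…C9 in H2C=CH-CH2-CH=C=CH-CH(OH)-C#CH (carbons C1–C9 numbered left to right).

C1: 3 σ bonds, plus one π bond; 3 regions of electron density → sp2.
C2 has 3 σ bonds, plus one π bond: steric number 3 → sp2.
C3 — 4 σ bonds. Steric number 4, so sp3.
C4 (3 σ bonds, plus one π bond) has steric number 3: sp2.
C5 is sp: 2 σ bonds, plus two π bonds, 2 electron-density regions.
C6 — 3 σ bonds, plus one π bond. Steric number 3, so sp2.
C7: 4 σ bonds; 4 regions of electron density → sp3.
C8: 2 σ bonds, plus two π bonds — 2 electron domains, sp.
C9 is sp: 2 σ bonds, plus two π bonds, 2 electron-density regions.

C1 sp2, C2 sp2, C3 sp3, C4 sp2, C5 sp, C6 sp2, C7 sp3, C8 sp, C9 sp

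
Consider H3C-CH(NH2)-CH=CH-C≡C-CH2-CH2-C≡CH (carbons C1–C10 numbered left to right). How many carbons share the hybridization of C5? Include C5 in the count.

C5 is sp (two π bonds).
C1: sp3
C2: sp3
C3: sp2
C4: sp2
C5: sp ✓
C6: sp ✓
C7: sp3
C8: sp3
C9: sp ✓
C10: sp ✓
4 carbons are sp.

4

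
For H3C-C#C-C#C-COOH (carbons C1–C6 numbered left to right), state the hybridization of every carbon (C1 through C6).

C1 sp3, C2 sp, C3 sp, C4 sp, C5 sp, C6 sp2

C1 is sp3: 4 σ bonds, 4 electron-density regions.
C2 (2 σ bonds, plus two π bonds) has steric number 2: sp.
C3: 2 σ bonds, plus two π bonds — 2 electron domains, sp.
C4 (2 σ bonds, plus two π bonds) has steric number 2: sp.
C5: 2 σ bonds, plus two π bonds — 2 electron domains, sp.
C6 is sp2: 3 σ bonds, plus one π bond, 3 electron-density regions.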